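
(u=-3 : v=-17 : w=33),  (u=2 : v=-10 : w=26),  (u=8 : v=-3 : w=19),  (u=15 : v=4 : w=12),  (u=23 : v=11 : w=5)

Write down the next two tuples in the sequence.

U: differences are 5, 6, 7, … (increasing by 1 each time), so -3, 2, 8, 15, 23 → 32 → 42.
V — +7 each step: -17, -10, -3, 4, 11 → 18 → 25.
W: together with the v always sums to 16; 33, 26, 19, 12, 5 → -2 → -9.
So the next two tuples are (u=32 : v=18 : w=-2) and (u=42 : v=25 : w=-9).

(u=32 : v=18 : w=-2), (u=42 : v=25 : w=-9)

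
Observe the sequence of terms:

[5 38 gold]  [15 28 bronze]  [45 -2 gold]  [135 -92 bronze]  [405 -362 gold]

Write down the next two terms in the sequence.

For the first value, ×3 each step: 5, 15, 45, 135, 405 → 1215 → 3645.
Second value: together with the first value always sums to 43; 38, 28, -2, -92, -362 → -1172 → -3602.
Rank: gold, bronze, gold, bronze, gold → bronze → gold (alternates gold ↔ bronze).
So the next two terms are [1215 -1172 bronze] and [3645 -3602 gold].

[1215 -1172 bronze], [3645 -3602 gold]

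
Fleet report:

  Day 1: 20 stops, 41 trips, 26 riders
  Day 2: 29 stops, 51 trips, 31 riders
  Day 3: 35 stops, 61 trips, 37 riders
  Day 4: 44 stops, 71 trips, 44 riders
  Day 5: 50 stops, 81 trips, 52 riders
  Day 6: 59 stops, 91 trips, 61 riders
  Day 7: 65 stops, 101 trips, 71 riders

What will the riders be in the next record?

82

Stops goes 20, 29, 35, 44, 50, 59, 65 → 74 (alternating steps +9, +6, +9, +6, …).
Trips goes 41, 51, 61, 71, 81, 91, 101 → 111 (+10 each step).
Riders — differences are 5, 6, 7, … (increasing by 1 each time): 26, 31, 37, 44, 52, 61, 71 → 82.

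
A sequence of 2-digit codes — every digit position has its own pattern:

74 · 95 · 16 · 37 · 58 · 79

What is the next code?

First digit: +2 each step, mod 10, so 7, 9, 1, 3, 5, 7 → 9.
Second digit — +1 each step, mod 10: 4, 5, 6, 7, 8, 9 → 0.
So the next code is 90.

90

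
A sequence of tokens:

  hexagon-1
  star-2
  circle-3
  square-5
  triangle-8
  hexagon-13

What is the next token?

star-21

Shape goes hexagon, star, circle, square, triangle, hexagon → star (repeats hexagon → star → circle → square → triangle).
Second component — each term is the sum of the two before it: 1, 2, 3, 5, 8, 13 → 21.
Putting it together: star-21.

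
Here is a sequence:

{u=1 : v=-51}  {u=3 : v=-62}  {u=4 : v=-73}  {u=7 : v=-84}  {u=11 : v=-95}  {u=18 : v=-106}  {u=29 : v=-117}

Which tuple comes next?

U goes 1, 3, 4, 7, 11, 18, 29 → 47 (each term is the sum of the two before it).
V — −11 each step: -51, -62, -73, -84, -95, -106, -117 → -128.
So the next tuple is {u=47 : v=-128}.

{u=47 : v=-128}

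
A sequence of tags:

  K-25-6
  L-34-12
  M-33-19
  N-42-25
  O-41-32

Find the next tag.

Letter: letters move forward 1 place in the alphabet; K, L, M, N, O → P.
Second component: 25, 34, 33, 42, 41 → 50 (alternating steps +9, −1, +9, −1, …).
Third component: 6, 12, 19, 25, 32 → 38 (alternating steps +6, +7, +6, +7, …).
Combining the parts gives P-50-38.

P-50-38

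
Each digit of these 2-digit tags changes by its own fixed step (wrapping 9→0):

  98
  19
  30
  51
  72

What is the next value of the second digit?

Second digit — +1 each step, mod 10: 8, 9, 0, 1, 2 → 3.

3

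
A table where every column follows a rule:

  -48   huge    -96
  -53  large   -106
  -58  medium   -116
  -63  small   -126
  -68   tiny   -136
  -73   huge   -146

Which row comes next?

-78  large  -156

For the first component, −5 each step: -48, -53, -58, -63, -68, -73 → -78.
Size: repeats huge → large → medium → small → tiny; huge, large, medium, small, tiny, huge → large.
For the third component, always 2 × the first component: -96, -106, -116, -126, -136, -146 → -156.
So the next row is -78  large  -156.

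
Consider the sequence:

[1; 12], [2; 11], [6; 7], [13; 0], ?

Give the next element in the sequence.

[23; -10]

First value: differences are 1, 4, 7, … (increasing by 3 each time), so 1, 2, 6, 13 → 23.
Second value — together with the first value always sums to 13: 12, 11, 7, 0 → -10.
Combining the parts gives [23; -10].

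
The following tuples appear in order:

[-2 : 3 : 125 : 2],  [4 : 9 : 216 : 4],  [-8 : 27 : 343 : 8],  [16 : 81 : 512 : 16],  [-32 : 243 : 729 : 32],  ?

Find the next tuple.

[64 : 729 : 1000 : 64]

First value: ×(-2) each step; -2, 4, -8, 16, -32 → 64.
Second value: ×3 each step; 3, 9, 27, 81, 243 → 729.
Third value — perfect cubes: 5³, 6³, 7³, …: 125, 216, 343, 512, 729 → 1000.
Fourth value: 2, 4, 8, 16, 32 → 64 (×2 each step).
Putting it together: [64 : 729 : 1000 : 64].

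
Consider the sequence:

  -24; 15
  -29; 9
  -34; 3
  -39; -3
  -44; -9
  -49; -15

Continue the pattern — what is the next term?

-54; -21

First component goes -24, -29, -34, -39, -44, -49 → -54 (−5 each step).
Second component: 15, 9, 3, -3, -9, -15 → -21 (−6 each step).
Combining the parts gives -54; -21.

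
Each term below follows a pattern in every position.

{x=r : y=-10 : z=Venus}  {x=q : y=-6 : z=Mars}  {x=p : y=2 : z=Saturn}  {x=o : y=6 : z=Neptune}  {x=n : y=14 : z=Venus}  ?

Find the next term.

X goes r, q, p, o, n → m (letters move back 1 place in the alphabet).
For the y, alternating steps +4, +8, +4, +8, …: -10, -6, 2, 6, 14 → 18.
Z: repeats Venus → Mars → Saturn → Neptune; Venus, Mars, Saturn, Neptune, Venus → Mars.
Putting it together: {x=m : y=18 : z=Mars}.

{x=m : y=18 : z=Mars}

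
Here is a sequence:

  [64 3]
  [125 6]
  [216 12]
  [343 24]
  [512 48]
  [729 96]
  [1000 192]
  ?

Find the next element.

First component: perfect cubes: 4³, 5³, 6³, …; 64, 125, 216, 343, 512, 729, 1000 → 1331.
Second component goes 3, 6, 12, 24, 48, 96, 192 → 384 (×2 each step).
Combining the parts gives [1331 384].

[1331 384]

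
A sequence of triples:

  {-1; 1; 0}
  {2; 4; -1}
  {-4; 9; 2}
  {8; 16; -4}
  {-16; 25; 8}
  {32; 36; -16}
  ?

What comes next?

{-64; 49; 32}

First slot: ×(-2) each step, so -1, 2, -4, 8, -16, 32 → -64.
Second slot goes 1, 4, 9, 16, 25, 36 → 49 (perfect squares: 1², 2², 3², …).
Third slot goes 0, -1, 2, -4, 8, -16 → 32 (always the previous value of the first slot).
So the next triple is {-64; 49; 32}.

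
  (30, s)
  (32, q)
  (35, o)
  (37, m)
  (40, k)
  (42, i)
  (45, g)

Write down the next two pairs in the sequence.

(47, e), (50, c)

For the first entry, alternating steps +2, +3, +2, +3, …: 30, 32, 35, 37, 40, 42, 45 → 47 → 50.
Letter goes s, q, o, m, k, i, g → e → c (letters move back 2 places in the alphabet).
So the next two pairs are (47, e) and (50, c).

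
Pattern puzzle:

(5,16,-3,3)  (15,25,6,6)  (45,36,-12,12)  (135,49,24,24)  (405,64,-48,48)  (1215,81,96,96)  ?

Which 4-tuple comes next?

For the first component, ×3 each step: 5, 15, 45, 135, 405, 1215 → 3645.
Second component: perfect squares: 4², 5², 6², …; 16, 25, 36, 49, 64, 81 → 100.
Third component goes -3, 6, -12, 24, -48, 96 → -192 (×(-2) each step).
Fourth component: ×2 each step; 3, 6, 12, 24, 48, 96 → 192.
Putting it together: (3645,100,-192,192).

(3645,100,-192,192)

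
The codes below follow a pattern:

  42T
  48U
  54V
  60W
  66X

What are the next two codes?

For the first component, +6 each step: 42, 48, 54, 60, 66 → 72 → 78.
Letter: letters move forward 1 place in the alphabet; T, U, V, W, X → Y → Z.
Putting the parts together: 72Y and then 78Z.

72Y, 78Z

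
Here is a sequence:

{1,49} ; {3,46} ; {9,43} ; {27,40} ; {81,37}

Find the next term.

{243,34}

First entry goes 1, 3, 9, 27, 81 → 243 (×3 each step).
Second entry: −3 each step; 49, 46, 43, 40, 37 → 34.
Combining the parts gives {243,34}.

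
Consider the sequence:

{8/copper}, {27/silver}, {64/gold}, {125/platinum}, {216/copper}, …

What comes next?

First part: perfect cubes: 2³, 3³, 4³, …, so 8, 27, 64, 125, 216 → 343.
Metal: copper, silver, gold, platinum, copper → silver (repeats copper → silver → gold → platinum).
So the next pair is {343/silver}.

{343/silver}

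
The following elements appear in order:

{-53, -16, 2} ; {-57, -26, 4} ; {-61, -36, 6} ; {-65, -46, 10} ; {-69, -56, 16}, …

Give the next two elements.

First coordinate: -53, -57, -61, -65, -69 → -73 → -77 (−4 each step).
Second coordinate — −10 each step: -16, -26, -36, -46, -56 → -66 → -76.
Third coordinate: each term is the sum of the two before it; 2, 4, 6, 10, 16 → 26 → 42.
So the next two elements are {-73, -66, 26} and {-77, -76, 42}.

{-73, -66, 26}, {-77, -76, 42}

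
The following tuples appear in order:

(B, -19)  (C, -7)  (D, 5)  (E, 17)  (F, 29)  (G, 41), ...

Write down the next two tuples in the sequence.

(H, 53), (I, 65)

Letter: letters move forward 1 place in the alphabet, so B, C, D, E, F, G → H → I.
Second coordinate: +12 each step; -19, -7, 5, 17, 29, 41 → 53 → 65.
Putting the parts together: (H, 53) and then (I, 65).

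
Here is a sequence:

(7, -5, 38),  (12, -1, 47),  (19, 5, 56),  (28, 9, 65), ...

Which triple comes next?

First coordinate: differences are 5, 7, 9, … (increasing by 2 each time), so 7, 12, 19, 28 → 39.
Second coordinate: -5, -1, 5, 9 → 15 (alternating steps +4, +6, +4, +6, …).
Third coordinate: 38, 47, 56, 65 → 74 (+9 each step).
So the next triple is (39, 15, 74).

(39, 15, 74)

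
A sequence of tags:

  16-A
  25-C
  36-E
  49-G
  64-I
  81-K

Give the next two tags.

100-M, 121-O

First component goes 16, 25, 36, 49, 64, 81 → 100 → 121 (perfect squares: 4², 5², 6², …).
Letter: A, C, E, G, I, K → M → O (letters move forward 2 places in the alphabet).
Putting the parts together: 100-M and then 121-O.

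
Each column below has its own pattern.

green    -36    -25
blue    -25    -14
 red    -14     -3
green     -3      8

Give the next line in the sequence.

For the colour, repeats green → blue → red: green, blue, red, green → blue.
Second component — +11 each step: -36, -25, -14, -3 → 8.
Third component goes -25, -14, -3, 8 → 19 (always 11 more than the second component).
Putting it together: blue  8  19.

blue  8  19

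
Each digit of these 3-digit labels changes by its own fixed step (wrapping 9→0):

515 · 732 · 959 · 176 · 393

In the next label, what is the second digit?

1

First digit goes 5, 7, 9, 1, 3 → 5 (+2 each step, mod 10).
Second digit — +2 each step, mod 10: 1, 3, 5, 7, 9 → 1.
Third digit goes 5, 2, 9, 6, 3 → 0 (−3 each step, mod 10).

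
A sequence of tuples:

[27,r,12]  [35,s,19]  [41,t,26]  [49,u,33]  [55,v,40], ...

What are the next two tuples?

First coordinate: alternating steps +8, +6, +8, +6, …, so 27, 35, 41, 49, 55 → 63 → 69.
Letter: r, s, t, u, v → w → x (letters move forward 1 place in the alphabet).
Third coordinate — +7 each step: 12, 19, 26, 33, 40 → 47 → 54.
So the next two tuples are [63,w,47] and [69,x,54].

[63,w,47], [69,x,54]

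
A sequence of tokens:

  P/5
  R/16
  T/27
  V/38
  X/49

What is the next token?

Z/60

Letter goes P, R, T, V, X → Z (letters move forward 2 places in the alphabet).
Second component: +11 each step; 5, 16, 27, 38, 49 → 60.
Putting it together: Z/60.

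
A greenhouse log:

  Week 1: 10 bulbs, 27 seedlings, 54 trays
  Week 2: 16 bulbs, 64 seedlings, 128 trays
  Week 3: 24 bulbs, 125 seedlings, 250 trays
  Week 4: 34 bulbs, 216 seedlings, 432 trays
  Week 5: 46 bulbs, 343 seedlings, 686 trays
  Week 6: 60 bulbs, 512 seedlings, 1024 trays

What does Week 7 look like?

76 bulbs, 729 seedlings, 1458 trays

Bulbs goes 10, 16, 24, 34, 46, 60 → 76 (differences are 6, 8, 10, … (increasing by 2 each time)).
Seedlings goes 27, 64, 125, 216, 343, 512 → 729 (perfect cubes: 3³, 4³, 5³, …).
Trays: 54, 128, 250, 432, 686, 1024 → 1458 (always 2 × the seedlings).
So the next line is 76 bulbs, 729 seedlings, 1458 trays.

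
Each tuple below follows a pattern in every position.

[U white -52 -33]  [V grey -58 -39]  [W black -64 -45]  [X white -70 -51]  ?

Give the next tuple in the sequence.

[Y grey -76 -57]

Letter goes U, V, W, X → Y (letters move forward 1 place in the alphabet).
Shade: repeats white → grey → black; white, grey, black, white → grey.
Third coordinate: -52, -58, -64, -70 → -76 (−6 each step).
For the fourth coordinate, −6 each step: -33, -39, -45, -51 → -57.
Putting it together: [Y grey -76 -57].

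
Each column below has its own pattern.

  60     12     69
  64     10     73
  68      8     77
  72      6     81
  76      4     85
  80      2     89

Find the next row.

First component — +4 each step: 60, 64, 68, 72, 76, 80 → 84.
Second component — −2 each step: 12, 10, 8, 6, 4, 2 → 0.
Third component goes 69, 73, 77, 81, 85, 89 → 93 (always 9 more than the first component).
Putting it together: 84  0  93.

84  0  93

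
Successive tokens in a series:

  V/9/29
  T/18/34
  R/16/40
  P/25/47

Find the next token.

Letter — letters move back 2 places in the alphabet: V, T, R, P → N.
Second component: 9, 18, 16, 25 → 23 (alternating steps +9, −2, +9, −2, …).
Third component goes 29, 34, 40, 47 → 55 (differences are 5, 6, 7, … (increasing by 1 each time)).
Putting it together: N/23/55.

N/23/55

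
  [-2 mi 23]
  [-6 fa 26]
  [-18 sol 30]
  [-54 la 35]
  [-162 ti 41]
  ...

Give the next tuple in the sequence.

For the first component, ×3 each step: -2, -6, -18, -54, -162 → -486.
For the note, runs through the solfège scale do→ti: mi, fa, sol, la, ti → do.
Third component: 23, 26, 30, 35, 41 → 48 (differences are 3, 4, 5, … (increasing by 1 each time)).
So the next tuple is [-486 do 48].

[-486 do 48]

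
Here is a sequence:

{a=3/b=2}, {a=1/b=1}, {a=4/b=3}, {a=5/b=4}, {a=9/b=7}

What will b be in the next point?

11

A: 3, 1, 4, 5, 9 → 14 (each term is the sum of the two before it).
B goes 2, 1, 3, 4, 7 → 11 (each term is the sum of the two before it).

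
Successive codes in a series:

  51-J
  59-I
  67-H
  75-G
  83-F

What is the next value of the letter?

E

Letter: letters move back 1 place in the alphabet; J, I, H, G, F → E.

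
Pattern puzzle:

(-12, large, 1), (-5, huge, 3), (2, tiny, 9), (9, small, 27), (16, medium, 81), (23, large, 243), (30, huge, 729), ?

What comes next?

(37, tiny, 2187)

First coordinate: +7 each step, so -12, -5, 2, 9, 16, 23, 30 → 37.
Size: repeats large → huge → tiny → small → medium, so large, huge, tiny, small, medium, large, huge → tiny.
Third coordinate — ×3 each step: 1, 3, 9, 27, 81, 243, 729 → 2187.
Combining the parts gives (37, tiny, 2187).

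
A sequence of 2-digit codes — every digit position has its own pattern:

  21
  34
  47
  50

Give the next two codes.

63 then 76

First digit goes 2, 3, 4, 5 → 6 → 7 (+1 each step, mod 10).
Second digit: +3 each step, mod 10, so 1, 4, 7, 0 → 3 → 6.
Putting the parts together: 63 and then 76.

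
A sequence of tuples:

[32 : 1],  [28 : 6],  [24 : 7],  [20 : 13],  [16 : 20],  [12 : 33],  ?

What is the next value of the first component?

8

First component: −4 each step; 32, 28, 24, 20, 16, 12 → 8.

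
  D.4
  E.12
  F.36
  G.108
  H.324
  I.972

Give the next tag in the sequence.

J.2916

Letter: letters move forward 1 place in the alphabet; D, E, F, G, H, I → J.
Second component — ×3 each step: 4, 12, 36, 108, 324, 972 → 2916.
Putting it together: J.2916.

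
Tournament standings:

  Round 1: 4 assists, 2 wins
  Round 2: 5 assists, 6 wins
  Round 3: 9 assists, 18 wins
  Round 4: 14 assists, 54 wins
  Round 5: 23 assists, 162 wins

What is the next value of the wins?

486

Wins: ×3 each step, so 2, 6, 18, 54, 162 → 486.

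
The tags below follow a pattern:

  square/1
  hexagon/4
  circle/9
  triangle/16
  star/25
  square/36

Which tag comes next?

Shape: square, hexagon, circle, triangle, star, square → hexagon (repeats square → hexagon → circle → triangle → star).
Second component: 1, 4, 9, 16, 25, 36 → 49 (perfect squares: 1², 2², 3², …).
Putting it together: hexagon/49.

hexagon/49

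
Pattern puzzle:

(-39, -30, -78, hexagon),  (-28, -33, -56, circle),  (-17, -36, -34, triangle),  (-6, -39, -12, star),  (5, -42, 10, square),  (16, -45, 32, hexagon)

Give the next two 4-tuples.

(27, -48, 54, circle), (38, -51, 76, triangle)

First slot: +11 each step; -39, -28, -17, -6, 5, 16 → 27 → 38.
Second slot — −3 each step: -30, -33, -36, -39, -42, -45 → -48 → -51.
Third slot: always 2 × the first slot; -78, -56, -34, -12, 10, 32 → 54 → 76.
Shape goes hexagon, circle, triangle, star, square, hexagon → circle → triangle (repeats hexagon → circle → triangle → star → square).
So the next two 4-tuples are (27, -48, 54, circle) and (38, -51, 76, triangle).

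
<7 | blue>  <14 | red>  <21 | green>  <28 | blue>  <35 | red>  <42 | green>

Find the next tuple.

First value goes 7, 14, 21, 28, 35, 42 → 49 (+7 each step).
For the colour, repeats blue → red → green: blue, red, green, blue, red, green → blue.
So the next tuple is <49 | blue>.

<49 | blue>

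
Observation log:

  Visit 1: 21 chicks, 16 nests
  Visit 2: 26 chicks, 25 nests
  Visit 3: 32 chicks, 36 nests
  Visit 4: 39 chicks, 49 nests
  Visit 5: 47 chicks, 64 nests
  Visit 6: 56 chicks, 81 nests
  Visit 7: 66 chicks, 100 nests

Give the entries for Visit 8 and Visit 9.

Chicks: differences are 5, 6, 7, … (increasing by 1 each time); 21, 26, 32, 39, 47, 56, 66 → 77 → 89.
For the nests, perfect squares: 4², 5², 6², …: 16, 25, 36, 49, 64, 81, 100 → 121 → 144.
Putting the parts together: 77 chicks, 121 nests and then 89 chicks, 144 nests.

77 chicks, 121 nests; 89 chicks, 144 nests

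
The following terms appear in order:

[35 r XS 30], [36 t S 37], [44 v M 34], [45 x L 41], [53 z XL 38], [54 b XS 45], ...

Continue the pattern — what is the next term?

First value goes 35, 36, 44, 45, 53, 54 → 62 (alternating steps +1, +8, +1, +8, …).
Letter: letters move forward 2 places in the alphabet, wrapping Z→A, so r, t, v, x, z, b → d.
Size — repeats XS → S → M → L → XL: XS, S, M, L, XL, XS → S.
Fourth value: alternating steps +7, −3, +7, −3, …, so 30, 37, 34, 41, 38, 45 → 42.
So the next term is [62 d S 42].

[62 d S 42]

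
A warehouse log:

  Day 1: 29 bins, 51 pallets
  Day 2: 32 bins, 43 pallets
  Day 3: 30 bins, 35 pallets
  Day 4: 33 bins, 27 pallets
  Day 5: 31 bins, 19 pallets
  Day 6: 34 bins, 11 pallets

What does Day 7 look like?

Bins: alternating steps +3, −2, +3, −2, …; 29, 32, 30, 33, 31, 34 → 32.
Pallets goes 51, 43, 35, 27, 19, 11 → 3 (−8 each step).
Combining the parts gives 32 bins, 3 pallets.

32 bins, 3 pallets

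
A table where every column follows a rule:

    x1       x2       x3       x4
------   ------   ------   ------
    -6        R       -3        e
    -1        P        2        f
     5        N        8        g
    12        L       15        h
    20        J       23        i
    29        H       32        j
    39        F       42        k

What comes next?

For the column x1, differences are 5, 6, 7, … (increasing by 1 each time): -6, -1, 5, 12, 20, 29, 39 → 50.
Column x2: letters move back 2 places in the alphabet; R, P, N, L, J, H, F → D.
Column x3: -3, 2, 8, 15, 23, 32, 42 → 53 (always 3 more than the column x1).
Column x4: letters move forward 1 place in the alphabet; e, f, g, h, i, j, k → l.
Putting it together: 50  D  53  l.

50  D  53  l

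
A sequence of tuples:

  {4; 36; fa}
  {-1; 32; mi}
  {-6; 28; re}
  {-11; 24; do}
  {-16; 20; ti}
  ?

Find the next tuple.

First coordinate — −5 each step: 4, -1, -6, -11, -16 → -21.
Second coordinate — −4 each step: 36, 32, 28, 24, 20 → 16.
Note: runs backward through the solfège scale do→ti; fa, mi, re, do, ti → la.
Putting it together: {-21; 16; la}.

{-21; 16; la}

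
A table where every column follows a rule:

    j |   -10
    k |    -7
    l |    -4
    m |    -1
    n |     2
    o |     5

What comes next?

Letter: letters move forward 1 place in the alphabet, so j, k, l, m, n, o → p.
Second component: +3 each step; -10, -7, -4, -1, 2, 5 → 8.
Putting it together: p  8.

p  8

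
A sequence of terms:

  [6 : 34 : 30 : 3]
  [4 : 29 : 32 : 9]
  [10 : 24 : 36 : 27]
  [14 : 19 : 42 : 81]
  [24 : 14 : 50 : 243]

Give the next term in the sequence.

First entry: each term is the sum of the two before it, so 6, 4, 10, 14, 24 → 38.
Second entry: 34, 29, 24, 19, 14 → 9 (−5 each step).
Third entry goes 30, 32, 36, 42, 50 → 60 (differences are 2, 4, 6, … (increasing by 2 each time)).
Fourth entry: ×3 each step, so 3, 9, 27, 81, 243 → 729.
Combining the parts gives [38 : 9 : 60 : 729].

[38 : 9 : 60 : 729]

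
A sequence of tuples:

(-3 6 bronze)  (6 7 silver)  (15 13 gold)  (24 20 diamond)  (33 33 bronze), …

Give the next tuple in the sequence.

First entry — +9 each step: -3, 6, 15, 24, 33 → 42.
For the second entry, each term is the sum of the two before it: 6, 7, 13, 20, 33 → 53.
Rank: repeats bronze → silver → gold → diamond; bronze, silver, gold, diamond, bronze → silver.
Combining the parts gives (42 53 silver).

(42 53 silver)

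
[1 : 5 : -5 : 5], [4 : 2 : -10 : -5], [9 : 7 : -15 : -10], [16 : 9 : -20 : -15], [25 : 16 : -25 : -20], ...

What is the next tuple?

[36 : 25 : -30 : -25]

First coordinate: 1, 4, 9, 16, 25 → 36 (perfect squares: 1², 2², 3², …).
For the second coordinate, each term is the sum of the two before it: 5, 2, 7, 9, 16 → 25.
Third coordinate: -5, -10, -15, -20, -25 → -30 (−5 each step).
Fourth coordinate: always the previous value of the third coordinate, so 5, -5, -10, -15, -20 → -25.
Combining the parts gives [36 : 25 : -30 : -25].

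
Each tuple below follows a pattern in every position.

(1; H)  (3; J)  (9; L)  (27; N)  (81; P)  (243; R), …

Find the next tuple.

First value — ×3 each step: 1, 3, 9, 27, 81, 243 → 729.
For the letter, letters move forward 2 places in the alphabet: H, J, L, N, P, R → T.
Putting it together: (729; T).

(729; T)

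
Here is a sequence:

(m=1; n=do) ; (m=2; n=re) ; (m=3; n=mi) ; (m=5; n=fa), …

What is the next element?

(m=8; n=sol)

M: each term is the sum of the two before it, so 1, 2, 3, 5 → 8.
N: runs through the solfège scale do→ti; do, re, mi, fa → sol.
Putting it together: (m=8; n=sol).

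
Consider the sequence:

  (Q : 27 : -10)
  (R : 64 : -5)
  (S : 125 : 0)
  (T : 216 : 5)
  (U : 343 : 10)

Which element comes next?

For the letter, letters move forward 1 place in the alphabet: Q, R, S, T, U → V.
Second value goes 27, 64, 125, 216, 343 → 512 (perfect cubes: 3³, 4³, 5³, …).
Third value goes -10, -5, 0, 5, 10 → 15 (+5 each step).
Putting it together: (V : 512 : 15).

(V : 512 : 15)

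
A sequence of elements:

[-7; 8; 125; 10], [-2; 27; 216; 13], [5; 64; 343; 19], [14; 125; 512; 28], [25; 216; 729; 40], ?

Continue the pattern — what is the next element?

[38; 343; 1000; 55]

First slot: differences are 5, 7, 9, … (increasing by 2 each time); -7, -2, 5, 14, 25 → 38.
Second slot: 8, 27, 64, 125, 216 → 343 (perfect cubes: 2³, 3³, 4³, …).
Third slot — perfect cubes: 5³, 6³, 7³, …: 125, 216, 343, 512, 729 → 1000.
Fourth slot — differences are 3, 6, 9, … (increasing by 3 each time): 10, 13, 19, 28, 40 → 55.
Combining the parts gives [38; 343; 1000; 55].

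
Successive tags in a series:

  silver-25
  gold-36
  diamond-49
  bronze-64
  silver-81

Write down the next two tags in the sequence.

gold-100, diamond-121

Rank goes silver, gold, diamond, bronze, silver → gold → diamond (repeats silver → gold → diamond → bronze).
Second component goes 25, 36, 49, 64, 81 → 100 → 121 (perfect squares: 5², 6², 7², …).
Putting the parts together: gold-100 and then diamond-121.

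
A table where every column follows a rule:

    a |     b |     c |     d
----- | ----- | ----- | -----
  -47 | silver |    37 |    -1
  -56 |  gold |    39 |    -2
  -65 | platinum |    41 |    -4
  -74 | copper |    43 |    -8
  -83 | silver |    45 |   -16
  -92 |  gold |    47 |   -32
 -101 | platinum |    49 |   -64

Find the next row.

Column a — −9 each step: -47, -56, -65, -74, -83, -92, -101 → -110.
Column b — repeats silver → gold → platinum → copper: silver, gold, platinum, copper, silver, gold, platinum → copper.
Column c: +2 each step; 37, 39, 41, 43, 45, 47, 49 → 51.
For the column d, ×2 each step: -1, -2, -4, -8, -16, -32, -64 → -128.
Putting it together: -110  copper  51  -128.

-110  copper  51  -128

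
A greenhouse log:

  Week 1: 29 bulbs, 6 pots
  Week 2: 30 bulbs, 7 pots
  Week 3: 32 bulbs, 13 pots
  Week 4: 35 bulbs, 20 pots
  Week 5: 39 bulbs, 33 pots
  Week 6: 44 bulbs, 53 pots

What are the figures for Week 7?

50 bulbs, 86 pots

For the bulbs, differences are 1, 2, 3, … (increasing by 1 each time): 29, 30, 32, 35, 39, 44 → 50.
Pots: each term is the sum of the two before it; 6, 7, 13, 20, 33, 53 → 86.
Combining the parts gives 50 bulbs, 86 pots.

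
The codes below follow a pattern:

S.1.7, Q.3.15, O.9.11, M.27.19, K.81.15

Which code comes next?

For the letter, letters move back 2 places in the alphabet: S, Q, O, M, K → I.
Second component goes 1, 3, 9, 27, 81 → 243 (×3 each step).
Third component — alternating steps +8, −4, +8, −4, …: 7, 15, 11, 19, 15 → 23.
So the next code is I.243.23.

I.243.23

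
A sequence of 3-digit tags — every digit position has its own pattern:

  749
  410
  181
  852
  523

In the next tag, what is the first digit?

2

First digit — −3 each step, mod 10: 7, 4, 1, 8, 5 → 2.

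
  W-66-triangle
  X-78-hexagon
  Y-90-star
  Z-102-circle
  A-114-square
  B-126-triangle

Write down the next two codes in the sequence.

C-138-hexagon, D-150-star

Letter: W, X, Y, Z, A, B → C → D (letters move forward 1 place in the alphabet, wrapping Z→A).
Second component: +12 each step; 66, 78, 90, 102, 114, 126 → 138 → 150.
For the shape, repeats triangle → hexagon → star → circle → square: triangle, hexagon, star, circle, square, triangle → hexagon → star.
So the next two codes are C-138-hexagon and D-150-star.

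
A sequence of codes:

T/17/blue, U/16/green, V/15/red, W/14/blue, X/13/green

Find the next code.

Letter — letters move forward 1 place in the alphabet: T, U, V, W, X → Y.
Second component goes 17, 16, 15, 14, 13 → 12 (−1 each step).
Colour goes blue, green, red, blue, green → red (repeats blue → green → red).
So the next code is Y/12/red.

Y/12/red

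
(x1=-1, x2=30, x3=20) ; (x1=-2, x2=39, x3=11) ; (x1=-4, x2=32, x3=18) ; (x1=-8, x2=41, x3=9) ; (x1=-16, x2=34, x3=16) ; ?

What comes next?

(x1=-32, x2=43, x3=7)

For the x1, ×2 each step: -1, -2, -4, -8, -16 → -32.
X2 — alternating steps +9, −7, +9, −7, …: 30, 39, 32, 41, 34 → 43.
X3: together with the x2 always sums to 50, so 20, 11, 18, 9, 16 → 7.
So the next tuple is (x1=-32, x2=43, x3=7).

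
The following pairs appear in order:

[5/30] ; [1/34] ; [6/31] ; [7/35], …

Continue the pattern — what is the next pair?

[13/32]

First component: 5, 1, 6, 7 → 13 (each term is the sum of the two before it).
Second component — alternating steps +4, −3, +4, −3, …: 30, 34, 31, 35 → 32.
Putting it together: [13/32].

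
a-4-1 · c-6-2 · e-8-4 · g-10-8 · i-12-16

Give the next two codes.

k-14-32, m-16-64

For the letter, letters move forward 2 places in the alphabet: a, c, e, g, i → k → m.
Second component goes 4, 6, 8, 10, 12 → 14 → 16 (+2 each step).
Third component — ×2 each step: 1, 2, 4, 8, 16 → 32 → 64.
So the next two codes are k-14-32 and m-16-64.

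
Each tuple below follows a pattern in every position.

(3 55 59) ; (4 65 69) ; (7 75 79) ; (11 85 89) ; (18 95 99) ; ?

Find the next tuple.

First part: each term is the sum of the two before it, so 3, 4, 7, 11, 18 → 29.
Second part: 55, 65, 75, 85, 95 → 105 (+10 each step).
Third part — always 4 more than the second part: 59, 69, 79, 89, 99 → 109.
So the next tuple is (29 105 109).

(29 105 109)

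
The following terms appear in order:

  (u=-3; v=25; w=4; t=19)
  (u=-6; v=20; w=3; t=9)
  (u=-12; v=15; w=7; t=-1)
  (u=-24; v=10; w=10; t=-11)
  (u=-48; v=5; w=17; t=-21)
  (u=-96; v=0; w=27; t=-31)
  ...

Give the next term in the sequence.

U goes -3, -6, -12, -24, -48, -96 → -192 (×2 each step).
V: −5 each step, so 25, 20, 15, 10, 5, 0 → -5.
W: 4, 3, 7, 10, 17, 27 → 44 (each term is the sum of the two before it).
T: −10 each step; 19, 9, -1, -11, -21, -31 → -41.
Putting it together: (u=-192; v=-5; w=44; t=-41).

(u=-192; v=-5; w=44; t=-41)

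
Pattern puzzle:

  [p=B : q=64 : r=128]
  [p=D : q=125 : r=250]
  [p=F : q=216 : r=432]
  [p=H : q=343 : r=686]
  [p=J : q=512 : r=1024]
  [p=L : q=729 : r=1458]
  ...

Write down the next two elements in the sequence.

P: letters move forward 2 places in the alphabet; B, D, F, H, J, L → N → P.
Q goes 64, 125, 216, 343, 512, 729 → 1000 → 1331 (perfect cubes: 4³, 5³, 6³, …).
R — always 2 × the q: 128, 250, 432, 686, 1024, 1458 → 2000 → 2662.
So the next two elements are [p=N : q=1000 : r=2000] and [p=P : q=1331 : r=2662].

[p=N : q=1000 : r=2000], [p=P : q=1331 : r=2662]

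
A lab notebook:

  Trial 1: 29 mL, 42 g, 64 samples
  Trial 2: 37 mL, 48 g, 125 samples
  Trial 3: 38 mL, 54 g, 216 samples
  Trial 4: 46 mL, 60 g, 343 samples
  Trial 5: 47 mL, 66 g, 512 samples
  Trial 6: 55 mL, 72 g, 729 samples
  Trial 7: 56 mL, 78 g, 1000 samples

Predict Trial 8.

ML goes 29, 37, 38, 46, 47, 55, 56 → 64 (alternating steps +8, +1, +8, +1, …).
G goes 42, 48, 54, 60, 66, 72, 78 → 84 (+6 each step).
Samples: 64, 125, 216, 343, 512, 729, 1000 → 1331 (perfect cubes: 4³, 5³, 6³, …).
Putting it together: 64 mL, 84 g, 1331 samples.

64 mL, 84 g, 1331 samples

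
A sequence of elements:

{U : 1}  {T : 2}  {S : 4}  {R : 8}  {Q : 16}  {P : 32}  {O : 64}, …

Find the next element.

{N : 128}

Letter: letters move back 1 place in the alphabet; U, T, S, R, Q, P, O → N.
Second coordinate — ×2 each step: 1, 2, 4, 8, 16, 32, 64 → 128.
Combining the parts gives {N : 128}.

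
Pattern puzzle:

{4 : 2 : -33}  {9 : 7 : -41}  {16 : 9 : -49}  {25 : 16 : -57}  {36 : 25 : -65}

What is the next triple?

For the first slot, perfect squares: 2², 3², 4², …: 4, 9, 16, 25, 36 → 49.
Second slot: each term is the sum of the two before it; 2, 7, 9, 16, 25 → 41.
Third slot: -33, -41, -49, -57, -65 → -73 (−8 each step).
Combining the parts gives {49 : 41 : -73}.

{49 : 41 : -73}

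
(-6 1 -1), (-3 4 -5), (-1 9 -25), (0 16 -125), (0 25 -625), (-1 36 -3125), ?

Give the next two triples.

First value — differences are 3, 2, 1, … (decreasing by 1 each time): -6, -3, -1, 0, 0, -1 → -3 → -6.
Second value: 1, 4, 9, 16, 25, 36 → 49 → 64 (perfect squares: 1², 2², 3², …).
For the third value, ×5 each step: -1, -5, -25, -125, -625, -3125 → -15625 → -78125.
So the next two triples are (-3 49 -15625) and (-6 64 -78125).

(-3 49 -15625), (-6 64 -78125)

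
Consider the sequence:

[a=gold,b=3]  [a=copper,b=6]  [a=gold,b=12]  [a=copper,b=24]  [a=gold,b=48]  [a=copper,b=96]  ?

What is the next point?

[a=gold,b=192]

A: gold, copper, gold, copper, gold, copper → gold (alternates gold ↔ copper).
B — ×2 each step: 3, 6, 12, 24, 48, 96 → 192.
Combining the parts gives [a=gold,b=192].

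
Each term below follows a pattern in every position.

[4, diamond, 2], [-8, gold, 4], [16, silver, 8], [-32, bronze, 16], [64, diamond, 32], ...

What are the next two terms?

First coordinate: 4, -8, 16, -32, 64 → -128 → 256 (×(-2) each step).
Rank — repeats diamond → gold → silver → bronze: diamond, gold, silver, bronze, diamond → gold → silver.
For the third coordinate, ×2 each step: 2, 4, 8, 16, 32 → 64 → 128.
So the next two terms are [-128, gold, 64] and [256, silver, 128].

[-128, gold, 64], [256, silver, 128]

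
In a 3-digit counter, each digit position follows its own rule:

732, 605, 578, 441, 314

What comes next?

287

First digit goes 7, 6, 5, 4, 3 → 2 (−1 each step, mod 10).
Second digit — −3 each step, mod 10: 3, 0, 7, 4, 1 → 8.
For the third digit, +3 each step, mod 10: 2, 5, 8, 1, 4 → 7.
So the next tag is 287.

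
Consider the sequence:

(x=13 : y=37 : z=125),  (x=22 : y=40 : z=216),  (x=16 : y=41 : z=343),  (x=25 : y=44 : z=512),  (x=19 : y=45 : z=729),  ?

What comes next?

(x=28 : y=48 : z=1000)

X — alternating steps +9, −6, +9, −6, …: 13, 22, 16, 25, 19 → 28.
Y: alternating steps +3, +1, +3, +1, …, so 37, 40, 41, 44, 45 → 48.
For the z, perfect cubes: 5³, 6³, 7³, …: 125, 216, 343, 512, 729 → 1000.
Combining the parts gives (x=28 : y=48 : z=1000).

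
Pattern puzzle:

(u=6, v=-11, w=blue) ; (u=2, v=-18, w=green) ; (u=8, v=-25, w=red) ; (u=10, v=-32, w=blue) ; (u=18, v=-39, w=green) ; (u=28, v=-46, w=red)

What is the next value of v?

V: −7 each step, so -11, -18, -25, -32, -39, -46 → -53.

-53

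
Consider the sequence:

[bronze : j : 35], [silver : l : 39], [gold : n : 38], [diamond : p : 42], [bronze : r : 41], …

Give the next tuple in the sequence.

[silver : t : 45]

Rank: bronze, silver, gold, diamond, bronze → silver (repeats bronze → silver → gold → diamond).
Letter: letters move forward 2 places in the alphabet, so j, l, n, p, r → t.
Third coordinate — alternating steps +4, −1, +4, −1, …: 35, 39, 38, 42, 41 → 45.
Putting it together: [silver : t : 45].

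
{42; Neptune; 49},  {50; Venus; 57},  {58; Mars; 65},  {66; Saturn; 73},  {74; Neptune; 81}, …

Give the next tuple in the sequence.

{82; Venus; 89}

First part goes 42, 50, 58, 66, 74 → 82 (+8 each step).
Planet: Neptune, Venus, Mars, Saturn, Neptune → Venus (repeats Neptune → Venus → Mars → Saturn).
Third part — always 7 more than the first part: 49, 57, 65, 73, 81 → 89.
Putting it together: {82; Venus; 89}.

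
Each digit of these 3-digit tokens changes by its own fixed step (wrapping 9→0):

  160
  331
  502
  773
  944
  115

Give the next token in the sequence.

386

First digit: +2 each step, mod 10; 1, 3, 5, 7, 9, 1 → 3.
For the second digit, −3 each step, mod 10: 6, 3, 0, 7, 4, 1 → 8.
Third digit: +1 each step, mod 10, so 0, 1, 2, 3, 4, 5 → 6.
So the next token is 386.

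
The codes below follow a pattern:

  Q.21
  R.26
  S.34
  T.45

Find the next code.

U.59

Letter goes Q, R, S, T → U (letters move forward 1 place in the alphabet).
Second component: differences are 5, 8, 11, … (increasing by 3 each time); 21, 26, 34, 45 → 59.
Putting it together: U.59.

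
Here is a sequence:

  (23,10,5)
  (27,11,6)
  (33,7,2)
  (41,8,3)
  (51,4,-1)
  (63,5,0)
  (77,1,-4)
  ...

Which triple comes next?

(93,2,-3)

First component: differences are 4, 6, 8, … (increasing by 2 each time), so 23, 27, 33, 41, 51, 63, 77 → 93.
Second component: alternating steps +1, −4, +1, −4, …; 10, 11, 7, 8, 4, 5, 1 → 2.
Third component goes 5, 6, 2, 3, -1, 0, -4 → -3 (always 5 less than the second component).
Putting it together: (93,2,-3).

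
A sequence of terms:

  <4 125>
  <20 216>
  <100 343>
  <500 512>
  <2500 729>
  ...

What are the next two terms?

<12500 1000>, <62500 1331>

For the first slot, ×5 each step: 4, 20, 100, 500, 2500 → 12500 → 62500.
Second slot: perfect cubes: 5³, 6³, 7³, …; 125, 216, 343, 512, 729 → 1000 → 1331.
Putting the parts together: <12500 1000> and then <62500 1331>.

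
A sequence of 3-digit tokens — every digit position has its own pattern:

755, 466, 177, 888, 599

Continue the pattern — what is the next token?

200

First digit: −3 each step, mod 10, so 7, 4, 1, 8, 5 → 2.
For the second digit, +1 each step, mod 10: 5, 6, 7, 8, 9 → 0.
Third digit: +1 each step, mod 10, so 5, 6, 7, 8, 9 → 0.
Combining the parts gives 200.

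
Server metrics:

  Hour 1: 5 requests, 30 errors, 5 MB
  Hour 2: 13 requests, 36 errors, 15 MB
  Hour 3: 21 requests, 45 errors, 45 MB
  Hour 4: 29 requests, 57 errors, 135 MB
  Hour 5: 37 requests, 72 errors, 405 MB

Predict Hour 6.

45 requests, 90 errors, 1215 MB

Requests: 5, 13, 21, 29, 37 → 45 (+8 each step).
Errors: 30, 36, 45, 57, 72 → 90 (differences are 6, 9, 12, … (increasing by 3 each time)).
MB: 5, 15, 45, 135, 405 → 1215 (×3 each step).
Putting it together: 45 requests, 90 errors, 1215 MB.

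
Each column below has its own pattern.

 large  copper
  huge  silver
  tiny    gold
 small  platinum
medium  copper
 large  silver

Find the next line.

huge  gold

Size goes large, huge, tiny, small, medium, large → huge (repeats large → huge → tiny → small → medium).
Metal goes copper, silver, gold, platinum, copper, silver → gold (repeats copper → silver → gold → platinum).
Combining the parts gives huge  gold.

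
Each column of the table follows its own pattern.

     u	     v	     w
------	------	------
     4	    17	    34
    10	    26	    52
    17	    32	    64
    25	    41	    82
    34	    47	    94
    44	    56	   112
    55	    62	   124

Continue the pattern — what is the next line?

Column u: differences are 6, 7, 8, … (increasing by 1 each time); 4, 10, 17, 25, 34, 44, 55 → 67.
Column v: alternating steps +9, +6, +9, +6, …, so 17, 26, 32, 41, 47, 56, 62 → 71.
Column w goes 34, 52, 64, 82, 94, 112, 124 → 142 (always 2 × the column v).
Putting it together: 67  71  142.

67  71  142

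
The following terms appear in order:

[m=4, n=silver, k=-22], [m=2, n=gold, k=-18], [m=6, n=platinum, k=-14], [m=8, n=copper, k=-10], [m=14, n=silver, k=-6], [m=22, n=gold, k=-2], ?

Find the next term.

[m=36, n=platinum, k=2]

For the m, each term is the sum of the two before it: 4, 2, 6, 8, 14, 22 → 36.
N: repeats silver → gold → platinum → copper; silver, gold, platinum, copper, silver, gold → platinum.
For the k, +4 each step: -22, -18, -14, -10, -6, -2 → 2.
Putting it together: [m=36, n=platinum, k=2].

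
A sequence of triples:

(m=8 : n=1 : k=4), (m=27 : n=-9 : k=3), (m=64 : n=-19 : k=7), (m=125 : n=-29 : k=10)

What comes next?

M: perfect cubes: 2³, 3³, 4³, …; 8, 27, 64, 125 → 216.
N goes 1, -9, -19, -29 → -39 (−10 each step).
K: each term is the sum of the two before it; 4, 3, 7, 10 → 17.
Combining the parts gives (m=216 : n=-39 : k=17).

(m=216 : n=-39 : k=17)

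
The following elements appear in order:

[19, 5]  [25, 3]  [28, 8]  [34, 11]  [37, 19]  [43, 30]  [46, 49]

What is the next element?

First part: alternating steps +6, +3, +6, +3, …, so 19, 25, 28, 34, 37, 43, 46 → 52.
Second part: each term is the sum of the two before it, so 5, 3, 8, 11, 19, 30, 49 → 79.
So the next element is [52, 79].

[52, 79]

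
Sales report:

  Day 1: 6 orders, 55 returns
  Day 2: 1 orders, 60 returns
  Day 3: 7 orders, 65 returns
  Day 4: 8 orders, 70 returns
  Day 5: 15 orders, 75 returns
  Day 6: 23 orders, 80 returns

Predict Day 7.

38 orders, 85 returns

Orders: each term is the sum of the two before it, so 6, 1, 7, 8, 15, 23 → 38.
Returns goes 55, 60, 65, 70, 75, 80 → 85 (+5 each step).
So the next row is 38 orders, 85 returns.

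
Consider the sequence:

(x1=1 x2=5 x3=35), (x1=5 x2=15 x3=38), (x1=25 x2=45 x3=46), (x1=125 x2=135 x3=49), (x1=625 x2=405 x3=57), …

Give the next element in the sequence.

X1: 1, 5, 25, 125, 625 → 3125 (×5 each step).
X2: ×3 each step; 5, 15, 45, 135, 405 → 1215.
X3: alternating steps +3, +8, +3, +8, …; 35, 38, 46, 49, 57 → 60.
Combining the parts gives (x1=3125 x2=1215 x3=60).

(x1=3125 x2=1215 x3=60)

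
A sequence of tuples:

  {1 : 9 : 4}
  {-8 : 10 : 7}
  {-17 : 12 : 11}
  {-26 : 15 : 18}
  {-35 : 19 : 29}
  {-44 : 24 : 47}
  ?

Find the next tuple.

{-53 : 30 : 76}

First coordinate: −9 each step, so 1, -8, -17, -26, -35, -44 → -53.
Second coordinate: 9, 10, 12, 15, 19, 24 → 30 (differences are 1, 2, 3, … (increasing by 1 each time)).
Third coordinate: each term is the sum of the two before it; 4, 7, 11, 18, 29, 47 → 76.
So the next tuple is {-53 : 30 : 76}.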